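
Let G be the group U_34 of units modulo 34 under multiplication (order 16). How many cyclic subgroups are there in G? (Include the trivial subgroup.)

5

Group the elements of G by the cyclic subgroup they generate; each cyclic subgroup of order d accounts for φ(d) elements.
Cyclic subgroups by order — order 1: 1; order 2: 1; order 4: 1; order 8: 1; order 16: 1.
Total: 5.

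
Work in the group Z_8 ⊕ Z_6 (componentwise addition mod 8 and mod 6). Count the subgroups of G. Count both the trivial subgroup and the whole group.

22

|G| = 48, so by Lagrange every subgroup order divides 48. Divisors: 1, 2, 3, 4, 6, 8, 12, 16, 24, 48.
Subgroups by order — order 1: 1; order 2: 3; order 3: 1; order 4: 3; order 6: 3; order 8: 3; order 12: 3; order 16: 1; order 24: 3; order 48: 1.
Total: 1 + 3 + 1 + 3 + 3 + 3 + 3 + 1 + 3 + 1 = 22.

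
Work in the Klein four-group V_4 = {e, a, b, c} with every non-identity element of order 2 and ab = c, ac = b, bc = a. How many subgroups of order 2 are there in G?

3

|G| = 4 and 2 | 4, so subgroups of order 2 are possible by Lagrange.
The subgroups of order 2 are: {e, a}; {e, b}; {e, c}.
So G has 3 subgroups of order 2.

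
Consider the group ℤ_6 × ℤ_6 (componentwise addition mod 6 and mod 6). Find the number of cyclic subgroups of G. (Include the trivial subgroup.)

20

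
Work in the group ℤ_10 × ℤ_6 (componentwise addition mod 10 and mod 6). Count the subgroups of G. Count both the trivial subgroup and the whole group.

20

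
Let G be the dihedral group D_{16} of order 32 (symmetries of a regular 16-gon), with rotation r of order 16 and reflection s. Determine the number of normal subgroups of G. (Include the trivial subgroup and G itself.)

G has 36 subgroups. Checking conjugation-invariance by order — order 1: 1/1 normal; order 2: 1/17 normal; order 4: 1/9 normal; order 8: 1/5 normal; order 16: 3/3 normal; order 32: 1/1 normal.
Total normal subgroups: 8.

8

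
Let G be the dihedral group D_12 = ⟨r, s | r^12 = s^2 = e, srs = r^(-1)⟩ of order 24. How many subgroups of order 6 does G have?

5

|G| = 24 and 6 | 24, so subgroups of order 6 are possible by Lagrange.
The subgroups of order 6 are: {e, r^2, r^4, r^6, r^8, r^10}; {e, r^4, r^8, r^2s, r^6s, r^10s}; {e, r^4, r^8, r^3s, r^7s, r^11s}; {e, r^4, r^8, s, r^4s, r^8s}; … (5 in all).
So G has 5 subgroups of order 6.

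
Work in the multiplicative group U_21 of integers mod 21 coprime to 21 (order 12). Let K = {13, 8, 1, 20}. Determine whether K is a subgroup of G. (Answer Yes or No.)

Yes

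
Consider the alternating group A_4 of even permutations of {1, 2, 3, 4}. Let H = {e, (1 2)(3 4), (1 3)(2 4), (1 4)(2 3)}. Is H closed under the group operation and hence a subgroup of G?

Yes

|H| = 4 divides |G| = 12, consistent with Lagrange.
H contains the identity, every element's inverse is in H, and H is closed under ∘: it is a subgroup.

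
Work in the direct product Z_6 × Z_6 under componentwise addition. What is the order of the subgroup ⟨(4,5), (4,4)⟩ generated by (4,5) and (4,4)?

18

|⟨(4,5)⟩| = 6 and |⟨(4,4)⟩| = 3, so |H| is a multiple of lcm(6, 3) = 6 and divides |G| = 36.
Closing under the operation: H = {(0,0), (0,1), (0,2), (0,3), (0,4), (0,5), (2,0), (2,1), (2,2), (2,3), (2,4), (2,5), (4,0), (4,1), (4,2), (4,3), (4,4), (4,5)}, so |H| = 18.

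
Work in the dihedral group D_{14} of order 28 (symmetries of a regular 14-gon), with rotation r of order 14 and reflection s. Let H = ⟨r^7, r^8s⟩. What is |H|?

|⟨r^7⟩| = 2 and |⟨r^8s⟩| = 2, so |H| is a multiple of lcm(2, 2) = 2 and divides |G| = 28.
Closing under the operation: H = {e, r^7, rs, r^8s}, so |H| = 4.

4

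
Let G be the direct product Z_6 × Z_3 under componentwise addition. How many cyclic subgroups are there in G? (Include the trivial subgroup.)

Group the elements of G by the cyclic subgroup they generate; each cyclic subgroup of order d accounts for φ(d) elements.
Cyclic subgroups by order — order 1: 1; order 2: 1; order 3: 4; order 6: 4.
Total: 10.

10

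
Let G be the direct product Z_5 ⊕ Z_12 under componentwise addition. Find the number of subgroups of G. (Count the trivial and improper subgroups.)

|G| = 60, so by Lagrange every subgroup order divides 60. Divisors: 1, 2, 3, 4, 5, 6, 10, 12, 15, 20, 30, 60.
Subgroups by order — order 1: 1; order 2: 1; order 3: 1; order 4: 1; order 5: 1; order 6: 1; order 10: 1; order 12: 1; order 15: 1; order 20: 1; order 30: 1; order 60: 1.
Total: 1 + 1 + 1 + 1 + 1 + 1 + 1 + 1 + 1 + 1 + 1 + 1 = 12.

12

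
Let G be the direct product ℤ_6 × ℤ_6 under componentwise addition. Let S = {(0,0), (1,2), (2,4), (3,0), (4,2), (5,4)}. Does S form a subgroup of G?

Yes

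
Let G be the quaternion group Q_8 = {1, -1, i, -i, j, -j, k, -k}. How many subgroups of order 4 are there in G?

3

|G| = 8 and 4 | 8, so subgroups of order 4 are possible by Lagrange.
The subgroups of order 4 are: {1, -1, i, -i}; {1, -1, j, -j}; {1, -1, k, -k}.
So G has 3 subgroups of order 4.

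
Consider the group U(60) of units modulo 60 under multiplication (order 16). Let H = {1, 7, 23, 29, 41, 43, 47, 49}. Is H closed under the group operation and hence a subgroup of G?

Yes

|H| = 8 divides |G| = 16, consistent with Lagrange.
H contains the identity, every element's inverse is in H, and H is closed under ·: it is a subgroup.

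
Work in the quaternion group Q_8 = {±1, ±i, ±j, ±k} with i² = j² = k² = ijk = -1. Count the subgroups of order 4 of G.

3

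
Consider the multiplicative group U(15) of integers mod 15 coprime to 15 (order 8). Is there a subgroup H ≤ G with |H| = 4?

Yes

4 | 8. A subgroup of order 4 is {1, 4, 11, 14}.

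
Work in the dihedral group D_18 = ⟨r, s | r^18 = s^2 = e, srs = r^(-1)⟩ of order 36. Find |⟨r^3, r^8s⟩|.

12

|⟨r^3⟩| = 6 and |⟨r^8s⟩| = 2, so |H| is a multiple of lcm(6, 2) = 6 and divides |G| = 36.
Closing under the operation: H = {e, r^3, r^6, r^9, r^12, r^15, r^2s, r^5s, r^8s, r^11s, r^14s, r^17s}, so |H| = 12.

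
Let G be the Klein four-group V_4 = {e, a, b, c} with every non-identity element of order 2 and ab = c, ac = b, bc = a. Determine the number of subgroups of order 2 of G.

|G| = 4 and 2 | 4, so subgroups of order 2 are possible by Lagrange.
The subgroups of order 2 are: {e, a}; {e, b}; {e, c}.
So G has 3 subgroups of order 2.

3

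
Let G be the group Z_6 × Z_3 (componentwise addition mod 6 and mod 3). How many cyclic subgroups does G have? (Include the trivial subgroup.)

10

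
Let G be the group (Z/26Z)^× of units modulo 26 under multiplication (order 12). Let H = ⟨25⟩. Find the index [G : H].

|⟨25⟩| = 2 and |G| = 12.
By Lagrange, [G : H] = |G|/|H| = 12/2 = 6.

6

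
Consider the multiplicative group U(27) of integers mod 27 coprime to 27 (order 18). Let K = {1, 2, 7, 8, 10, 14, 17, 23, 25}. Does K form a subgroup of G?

No

7 ∈ K but its inverse 4 ∉ K, so K is not a subgroup.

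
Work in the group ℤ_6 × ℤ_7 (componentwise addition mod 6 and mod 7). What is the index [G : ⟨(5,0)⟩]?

|⟨(5,0)⟩| = 6 and |G| = 42.
By Lagrange, [G : H] = |G|/|H| = 42/6 = 7.

7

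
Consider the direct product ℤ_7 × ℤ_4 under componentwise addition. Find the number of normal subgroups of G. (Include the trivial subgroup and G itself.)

G is abelian, so every subgroup is normal.
G has 6 subgroups in total, hence 6 normal subgroups.

6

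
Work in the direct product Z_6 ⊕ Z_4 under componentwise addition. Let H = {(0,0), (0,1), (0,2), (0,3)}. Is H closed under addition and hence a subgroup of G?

Yes

|H| = 4 divides |G| = 24, consistent with Lagrange.
H contains the identity, every element's inverse is in H, and H is closed under +: it is a subgroup.
In fact H = ⟨(0,1)⟩.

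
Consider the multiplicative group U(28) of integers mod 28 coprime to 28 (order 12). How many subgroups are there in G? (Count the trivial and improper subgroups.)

|G| = 12, so by Lagrange every subgroup order divides 12. Divisors: 1, 2, 3, 4, 6, 12.
Subgroups by order — order 1: 1; order 2: 3; order 3: 1; order 4: 1; order 6: 3; order 12: 1.
Total: 1 + 3 + 1 + 1 + 3 + 1 = 10.

10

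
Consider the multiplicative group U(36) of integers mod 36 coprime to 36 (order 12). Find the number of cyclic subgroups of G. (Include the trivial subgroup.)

Each element a generates a cyclic subgroup ⟨a⟩; distinct elements may generate the same one (a cyclic group of order d has φ(d) generators).
Cyclic subgroups by order — order 1: 1; order 2: 3; order 3: 1; order 6: 3.
Total: 8.

8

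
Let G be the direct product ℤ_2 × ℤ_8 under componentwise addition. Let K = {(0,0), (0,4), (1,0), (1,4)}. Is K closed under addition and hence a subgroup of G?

|K| = 4 divides |G| = 16, consistent with Lagrange.
K contains the identity, every element's inverse is in K, and K is closed under +: it is a subgroup.

Yes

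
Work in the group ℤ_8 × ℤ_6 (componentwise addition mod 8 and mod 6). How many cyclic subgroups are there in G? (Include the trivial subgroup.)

16

Each element a generates a cyclic subgroup ⟨a⟩; distinct elements may generate the same one (a cyclic group of order d has φ(d) generators).
Cyclic subgroups by order — order 1: 1; order 2: 3; order 3: 1; order 4: 2; order 6: 3; order 8: 2; order 12: 2; order 24: 2.
Total: 16.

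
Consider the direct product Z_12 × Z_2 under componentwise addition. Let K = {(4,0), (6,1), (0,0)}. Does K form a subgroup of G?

No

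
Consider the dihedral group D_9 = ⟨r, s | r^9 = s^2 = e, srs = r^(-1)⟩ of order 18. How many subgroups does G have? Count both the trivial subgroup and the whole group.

|G| = 18, so by Lagrange every subgroup order divides 18. Divisors: 1, 2, 3, 6, 9, 18.
Subgroups by order — order 1: 1; order 2: 9; order 3: 1; order 6: 3; order 9: 1; order 18: 1.
Total: 1 + 9 + 1 + 3 + 1 + 1 = 16.

16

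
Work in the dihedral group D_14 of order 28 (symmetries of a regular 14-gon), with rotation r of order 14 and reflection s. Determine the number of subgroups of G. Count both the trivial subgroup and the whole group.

28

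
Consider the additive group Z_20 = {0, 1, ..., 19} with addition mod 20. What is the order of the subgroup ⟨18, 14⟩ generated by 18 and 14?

|⟨18⟩| = 10 and |⟨14⟩| = 10, so |H| is a multiple of lcm(10, 10) = 10 and divides |G| = 20.
Closing under the operation: H = {0, 2, 4, 6, 8, 10, 12, 14, 16, 18}, so |H| = 10.

10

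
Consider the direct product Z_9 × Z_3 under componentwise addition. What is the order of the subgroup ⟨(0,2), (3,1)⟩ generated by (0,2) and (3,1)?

|⟨(0,2)⟩| = 3 and |⟨(3,1)⟩| = 3, so |H| is a multiple of lcm(3, 3) = 3 and divides |G| = 27.
Closing under the operation: H = {(0,0), (0,1), (0,2), (3,0), (3,1), (3,2), (6,0), (6,1), (6,2)}, so |H| = 9.

9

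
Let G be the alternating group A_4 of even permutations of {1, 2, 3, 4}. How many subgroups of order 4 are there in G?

|G| = 12 and 4 | 12, so subgroups of order 4 are possible by Lagrange.
The subgroups of order 4 are: {e, (1 2)(3 4), (1 3)(2 4), (1 4)(2 3)}.
So G has 1 subgroup of order 4.

1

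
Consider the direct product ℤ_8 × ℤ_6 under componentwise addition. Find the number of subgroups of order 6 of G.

3

|G| = 48 and 6 | 48, so subgroups of order 6 are possible by Lagrange.
The subgroups of order 6 are: {(0,0), (0,1), (0,2), (0,3), (0,4), (0,5)}; {(0,0), (0,2), (0,4), (4,0), (4,2), (4,4)}; {(0,0), (0,2), (0,4), (4,1), (4,3), (4,5)}.
So G has 3 subgroups of order 6.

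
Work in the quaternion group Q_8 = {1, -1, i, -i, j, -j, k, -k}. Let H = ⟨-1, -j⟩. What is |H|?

4

|⟨-1⟩| = 2 and |⟨-j⟩| = 4, so |H| is a multiple of lcm(2, 4) = 4 and divides |G| = 8.
Closing under the operation: H = {1, -1, j, -j}, so |H| = 4.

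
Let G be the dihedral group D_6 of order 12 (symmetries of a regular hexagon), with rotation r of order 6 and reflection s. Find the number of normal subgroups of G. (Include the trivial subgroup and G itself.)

G has 16 subgroups. Checking conjugation-invariance by order — order 1: 1/1 normal; order 2: 1/7 normal; order 3: 1/1 normal; order 4: 0/3 normal; order 6: 3/3 normal; order 12: 1/1 normal.
Total normal subgroups: 7.

7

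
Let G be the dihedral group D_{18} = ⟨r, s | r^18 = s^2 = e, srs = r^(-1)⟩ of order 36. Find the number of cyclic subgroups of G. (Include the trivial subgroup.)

24

Group the elements of G by the cyclic subgroup they generate; each cyclic subgroup of order d accounts for φ(d) elements.
Cyclic subgroups by order — order 1: 1; order 2: 19; order 3: 1; order 6: 1; order 9: 1; order 18: 1.
Total: 24.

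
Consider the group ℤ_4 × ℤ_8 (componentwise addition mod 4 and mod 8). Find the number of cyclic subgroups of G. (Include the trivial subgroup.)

14

A cyclic subgroup of order d is generated by each of its φ(d) elements of order d, so the cyclic subgroups of order d number (#elements of order d)/φ(d).
Cyclic subgroups by order — order 1: 1; order 2: 3; order 4: 6; order 8: 4.
Total: 14.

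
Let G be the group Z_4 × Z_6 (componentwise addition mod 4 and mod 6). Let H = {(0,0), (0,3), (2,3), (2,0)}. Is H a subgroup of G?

Yes

|H| = 4 divides |G| = 24, consistent with Lagrange.
H contains the identity, every element's inverse is in H, and H is closed under +: it is a subgroup.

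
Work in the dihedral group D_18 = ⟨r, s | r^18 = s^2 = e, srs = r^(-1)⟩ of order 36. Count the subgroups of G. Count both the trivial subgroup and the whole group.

45

|G| = 36, so by Lagrange every subgroup order divides 36. Divisors: 1, 2, 3, 4, 6, 9, 12, 18, 36.
Subgroups by order — order 1: 1; order 2: 19; order 3: 1; order 4: 9; order 6: 7; order 9: 1; order 12: 3; order 18: 3; order 36: 1.
Total: 1 + 19 + 1 + 9 + 7 + 1 + 3 + 3 + 1 = 45.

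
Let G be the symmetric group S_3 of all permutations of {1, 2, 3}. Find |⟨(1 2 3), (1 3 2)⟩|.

3

|⟨(1 2 3)⟩| = 3 and |⟨(1 3 2)⟩| = 3, so |H| is a multiple of lcm(3, 3) = 3 and divides |G| = 6.
Closing under the operation: H = {e, (1 2 3), (1 3 2)}, so |H| = 3.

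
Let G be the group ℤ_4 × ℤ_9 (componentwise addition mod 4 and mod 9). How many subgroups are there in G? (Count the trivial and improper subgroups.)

9

|G| = 36, so by Lagrange every subgroup order divides 36. Divisors: 1, 2, 3, 4, 6, 9, 12, 18, 36.
Subgroups by order — order 1: 1; order 2: 1; order 3: 1; order 4: 1; order 6: 1; order 9: 1; order 12: 1; order 18: 1; order 36: 1.
Total: 1 + 1 + 1 + 1 + 1 + 1 + 1 + 1 + 1 = 9.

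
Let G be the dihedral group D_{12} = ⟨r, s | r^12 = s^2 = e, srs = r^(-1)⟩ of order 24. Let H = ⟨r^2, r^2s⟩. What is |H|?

12

|⟨r^2⟩| = 6 and |⟨r^2s⟩| = 2, so |H| is a multiple of lcm(6, 2) = 6 and divides |G| = 24.
Closing under the operation: H = {e, r^2, r^4, r^6, r^8, r^10, s, r^2s, r^4s, r^6s, r^8s, r^10s}, so |H| = 12.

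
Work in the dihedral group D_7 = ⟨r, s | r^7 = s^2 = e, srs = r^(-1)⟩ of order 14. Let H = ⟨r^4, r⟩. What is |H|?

7

|⟨r^4⟩| = 7 and |⟨r⟩| = 7, so |H| is a multiple of lcm(7, 7) = 7 and divides |G| = 14.
Closing under the operation: H = {e, r, r^2, r^3, r^4, r^5, r^6}, so |H| = 7.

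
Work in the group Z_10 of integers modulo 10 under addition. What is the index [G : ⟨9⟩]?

1

|⟨9⟩| = 10 and |G| = 10.
By Lagrange, [G : H] = |G|/|H| = 10/10 = 1.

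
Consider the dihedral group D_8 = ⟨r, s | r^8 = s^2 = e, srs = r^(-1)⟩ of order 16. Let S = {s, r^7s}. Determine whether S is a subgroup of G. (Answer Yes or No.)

The identity e ∉ S, so S is not a subgroup.

No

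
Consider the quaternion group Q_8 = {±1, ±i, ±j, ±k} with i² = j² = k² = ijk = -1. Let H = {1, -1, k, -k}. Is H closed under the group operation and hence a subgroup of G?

Yes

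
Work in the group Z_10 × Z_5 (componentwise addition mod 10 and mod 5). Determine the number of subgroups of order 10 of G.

|G| = 50 and 10 | 50, so subgroups of order 10 are possible by Lagrange.
The subgroups of order 10 are: {(0,0), (0,1), (0,2), (0,3), (0,4), (5,0), (5,1), (5,2), (5,3), (5,4)}; {(0,0), (1,0), (2,0), (3,0), (4,0), (5,0), (6,0), (7,0), (8,0), (9,0)}; {(0,0), (1,1), (2,2), (3,3), (4,4), (5,0), (6,1), (7,2), (8,3), (9,4)}; {(0,0), (1,2), (2,4), (3,1), (4,3), (5,0), (6,2), (7,4), (8,1), (9,3)}; … (6 in all).
So G has 6 subgroups of order 10.

6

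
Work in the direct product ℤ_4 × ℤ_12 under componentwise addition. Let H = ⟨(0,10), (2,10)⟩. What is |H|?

|⟨(0,10)⟩| = 6 and |⟨(2,10)⟩| = 6, so |H| is a multiple of lcm(6, 6) = 6 and divides |G| = 48.
Closing under the operation: H = {(0,0), (0,2), (0,4), (0,6), (0,8), (0,10), (2,0), (2,2), (2,4), (2,6), (2,8), (2,10)}, so |H| = 12.

12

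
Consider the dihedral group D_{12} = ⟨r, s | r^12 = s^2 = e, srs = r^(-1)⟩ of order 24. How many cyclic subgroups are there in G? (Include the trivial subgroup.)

Group the elements of G by the cyclic subgroup they generate; each cyclic subgroup of order d accounts for φ(d) elements.
Cyclic subgroups by order — order 1: 1; order 2: 13; order 3: 1; order 4: 1; order 6: 1; order 12: 1.
Total: 18.

18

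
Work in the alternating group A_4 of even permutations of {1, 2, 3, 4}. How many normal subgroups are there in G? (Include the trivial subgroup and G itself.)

G has 10 subgroups. Checking conjugation-invariance by order — order 1: 1/1 normal; order 2: 0/3 normal; order 3: 0/4 normal; order 4: 1/1 normal; order 12: 1/1 normal.
Total normal subgroups: 3.

3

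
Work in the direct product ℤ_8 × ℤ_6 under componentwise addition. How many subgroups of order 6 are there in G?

|G| = 48 and 6 | 48, so subgroups of order 6 are possible by Lagrange.
The subgroups of order 6 are: {(0,0), (0,1), (0,2), (0,3), (0,4), (0,5)}; {(0,0), (0,2), (0,4), (4,0), (4,2), (4,4)}; {(0,0), (0,2), (0,4), (4,1), (4,3), (4,5)}.
So G has 3 subgroups of order 6.

3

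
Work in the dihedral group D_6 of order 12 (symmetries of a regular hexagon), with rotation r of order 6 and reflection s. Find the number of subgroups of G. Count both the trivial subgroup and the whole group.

16

|G| = 12, so by Lagrange every subgroup order divides 12. Divisors: 1, 2, 3, 4, 6, 12.
Subgroups by order — order 1: 1; order 2: 7; order 3: 1; order 4: 3; order 6: 3; order 12: 1.
Total: 1 + 7 + 1 + 3 + 3 + 1 = 16.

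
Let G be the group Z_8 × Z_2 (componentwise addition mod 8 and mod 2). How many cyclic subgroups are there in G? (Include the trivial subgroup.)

8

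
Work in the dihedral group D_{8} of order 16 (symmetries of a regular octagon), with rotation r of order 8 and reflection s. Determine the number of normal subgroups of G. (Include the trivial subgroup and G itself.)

7

G has 19 subgroups. Checking conjugation-invariance by order — order 1: 1/1 normal; order 2: 1/9 normal; order 4: 1/5 normal; order 8: 3/3 normal; order 16: 1/1 normal.
Total normal subgroups: 7.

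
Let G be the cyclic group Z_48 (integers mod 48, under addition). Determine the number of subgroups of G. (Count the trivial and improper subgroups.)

Subgroups of the cyclic group Z_48 correspond bijectively to divisors of 48.
Divisors of 48: 1, 2, 3, 4, 6, 8, 12, 16, 24, 48.
So Z_48 has 10 subgroups.

10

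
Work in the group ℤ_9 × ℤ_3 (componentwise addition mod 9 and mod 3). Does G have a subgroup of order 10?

10 does not divide |G| = 27, so by Lagrange no subgroup of order 10 exists.

No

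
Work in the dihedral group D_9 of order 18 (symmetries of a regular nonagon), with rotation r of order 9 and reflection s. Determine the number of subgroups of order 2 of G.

9

|G| = 18 and 2 | 18, so subgroups of order 2 are possible by Lagrange.
The subgroups of order 2 are: {e, r^2s}; {e, r^3s}; {e, r^4s}; {e, r^5s}; … (9 in all).
So G has 9 subgroups of order 2.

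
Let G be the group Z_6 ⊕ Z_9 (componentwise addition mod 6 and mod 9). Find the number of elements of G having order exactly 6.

An element (a,b) has order lcm(ord(a), ord(b)); count pairs with lcm equal to 6.
Enumerating gives 8 such elements.

8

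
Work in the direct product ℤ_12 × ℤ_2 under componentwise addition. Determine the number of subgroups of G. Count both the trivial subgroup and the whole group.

16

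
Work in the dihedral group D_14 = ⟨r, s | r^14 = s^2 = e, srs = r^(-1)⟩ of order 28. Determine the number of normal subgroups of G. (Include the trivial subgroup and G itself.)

7

G has 28 subgroups. Checking conjugation-invariance by order — order 1: 1/1 normal; order 2: 1/15 normal; order 4: 0/7 normal; order 7: 1/1 normal; order 14: 3/3 normal; order 28: 1/1 normal.
Total normal subgroups: 7.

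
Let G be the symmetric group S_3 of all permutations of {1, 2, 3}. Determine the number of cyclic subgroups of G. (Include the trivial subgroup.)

A cyclic subgroup of order d is generated by each of its φ(d) elements of order d, so the cyclic subgroups of order d number (#elements of order d)/φ(d).
Cyclic subgroups by order — order 1: 1; order 2: 3; order 3: 1.
Total: 5.

5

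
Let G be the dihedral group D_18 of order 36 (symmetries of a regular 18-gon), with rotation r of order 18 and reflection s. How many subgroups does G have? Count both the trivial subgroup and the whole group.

|G| = 36, so by Lagrange every subgroup order divides 36. Divisors: 1, 2, 3, 4, 6, 9, 12, 18, 36.
Subgroups by order — order 1: 1; order 2: 19; order 3: 1; order 4: 9; order 6: 7; order 9: 1; order 12: 3; order 18: 3; order 36: 1.
Total: 1 + 19 + 1 + 9 + 7 + 1 + 3 + 3 + 1 = 45.

45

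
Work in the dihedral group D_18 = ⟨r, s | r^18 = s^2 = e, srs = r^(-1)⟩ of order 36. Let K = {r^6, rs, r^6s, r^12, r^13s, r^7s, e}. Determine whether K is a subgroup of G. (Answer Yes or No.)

No

|K| = 7 does not divide |G| = 36, so by Lagrange K is not a subgroup.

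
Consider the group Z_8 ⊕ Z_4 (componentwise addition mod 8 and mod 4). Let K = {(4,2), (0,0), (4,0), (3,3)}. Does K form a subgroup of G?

(3,3) ∈ K but its inverse (5,1) ∉ K, so K is not a subgroup.

No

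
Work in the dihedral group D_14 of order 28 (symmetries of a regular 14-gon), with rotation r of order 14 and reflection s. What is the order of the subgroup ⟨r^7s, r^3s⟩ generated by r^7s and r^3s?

14

|⟨r^7s⟩| = 2 and |⟨r^3s⟩| = 2, so |H| is a multiple of lcm(2, 2) = 2 and divides |G| = 28.
Closing under the operation: H = {e, r^2, r^4, r^6, r^8, r^10, r^12, rs, r^3s, r^5s, r^7s, r^9s, r^11s, r^13s}, so |H| = 14.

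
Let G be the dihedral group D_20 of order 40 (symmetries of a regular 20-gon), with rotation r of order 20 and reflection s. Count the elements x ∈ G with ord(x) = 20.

8

The elements of order 20 are: r, r^3, r^7, r^9, r^11, r^13, r^17, r^19.
That's 8.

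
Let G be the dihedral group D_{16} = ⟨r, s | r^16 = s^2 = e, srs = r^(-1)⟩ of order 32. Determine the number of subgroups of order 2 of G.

|G| = 32 and 2 | 32, so subgroups of order 2 are possible by Lagrange.
The subgroups of order 2 are: {e, r^10s}; {e, r^11s}; {e, r^12s}; {e, r^13s}; … (17 in all).
So G has 17 subgroups of order 2.

17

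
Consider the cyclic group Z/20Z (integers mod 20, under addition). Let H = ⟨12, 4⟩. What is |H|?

|⟨12⟩| = 5 and |⟨4⟩| = 5, so |H| is a multiple of lcm(5, 5) = 5 and divides |G| = 20.
Closing under the operation: H = {0, 4, 8, 12, 16}, so |H| = 5.

5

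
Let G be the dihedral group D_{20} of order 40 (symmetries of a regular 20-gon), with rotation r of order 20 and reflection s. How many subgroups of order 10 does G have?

5

|G| = 40 and 10 | 40, so subgroups of order 10 are possible by Lagrange.
The subgroups of order 10 are: {e, r^2, r^4, r^6, r^8, r^10, r^12, r^14, r^16, r^18}; {e, r^4, r^8, r^12, r^16, r^2s, r^6s, r^10s, r^14s, r^18s}; {e, r^4, r^8, r^12, r^16, r^3s, r^7s, r^11s, r^15s, r^19s}; {e, r^4, r^8, r^12, r^16, s, r^4s, r^8s, r^12s, r^16s}; … (5 in all).
So G has 5 subgroups of order 10.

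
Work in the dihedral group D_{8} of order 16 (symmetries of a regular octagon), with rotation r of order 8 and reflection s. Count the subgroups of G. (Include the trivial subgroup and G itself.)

|G| = 16, so by Lagrange every subgroup order divides 16. Divisors: 1, 2, 4, 8, 16.
Subgroups by order — order 1: 1; order 2: 9; order 4: 5; order 8: 3; order 16: 1.
Total: 1 + 9 + 5 + 3 + 1 = 19.

19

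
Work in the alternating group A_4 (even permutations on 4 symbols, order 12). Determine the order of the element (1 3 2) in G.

3

Computing powers of (1 3 2): the smallest k with ((1 3 2))^k = e is k = 3.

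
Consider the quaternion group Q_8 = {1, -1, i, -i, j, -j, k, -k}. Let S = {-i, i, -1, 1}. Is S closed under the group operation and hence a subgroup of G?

|S| = 4 divides |G| = 8, consistent with Lagrange.
S contains the identity, every element's inverse is in S, and S is closed under ·: it is a subgroup.
In fact S = ⟨-i⟩.

Yes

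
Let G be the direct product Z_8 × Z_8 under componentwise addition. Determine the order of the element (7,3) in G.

The order of (7,3) in Z_8 × Z_8 is lcm(ord(7) in Z_8, ord(3) in Z_8).
ord(7) = 8 and ord(3) = 8, so |⟨(7,3)⟩| = lcm(8, 8) = 8.

8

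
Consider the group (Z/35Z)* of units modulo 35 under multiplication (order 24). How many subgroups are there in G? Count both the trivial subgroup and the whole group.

16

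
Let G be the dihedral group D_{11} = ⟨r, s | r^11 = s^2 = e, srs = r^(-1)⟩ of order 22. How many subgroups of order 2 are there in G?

|G| = 22 and 2 | 22, so subgroups of order 2 are possible by Lagrange.
The subgroups of order 2 are: {e, r^10s}; {e, r^2s}; {e, r^3s}; {e, r^4s}; … (11 in all).
So G has 11 subgroups of order 2.

11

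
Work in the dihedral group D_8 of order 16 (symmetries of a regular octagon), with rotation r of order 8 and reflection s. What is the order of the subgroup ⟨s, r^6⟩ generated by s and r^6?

|⟨s⟩| = 2 and |⟨r^6⟩| = 4, so |H| is a multiple of lcm(2, 4) = 4 and divides |G| = 16.
Closing under the operation: H = {e, r^2, r^4, r^6, s, r^2s, r^4s, r^6s}, so |H| = 8.

8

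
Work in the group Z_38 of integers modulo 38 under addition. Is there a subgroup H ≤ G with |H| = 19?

Yes

19 | 38. A subgroup of order 19 is {0, 2, 4, 6, 8, 10, 12, 14, 16, 18, 20, 22, 24, 26, 28, 30, 32, 34, 36}.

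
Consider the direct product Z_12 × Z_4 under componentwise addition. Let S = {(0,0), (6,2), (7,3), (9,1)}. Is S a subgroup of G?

No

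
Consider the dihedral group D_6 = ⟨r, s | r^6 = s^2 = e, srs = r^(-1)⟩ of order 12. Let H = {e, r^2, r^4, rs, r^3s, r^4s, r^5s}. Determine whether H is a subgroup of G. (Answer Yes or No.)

No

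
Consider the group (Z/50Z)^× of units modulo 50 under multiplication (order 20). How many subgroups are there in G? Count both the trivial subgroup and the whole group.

|G| = 20, so by Lagrange every subgroup order divides 20. Divisors: 1, 2, 4, 5, 10, 20.
Subgroups by order — order 1: 1; order 2: 1; order 4: 1; order 5: 1; order 10: 1; order 20: 1.
Total: 1 + 1 + 1 + 1 + 1 + 1 = 6.

6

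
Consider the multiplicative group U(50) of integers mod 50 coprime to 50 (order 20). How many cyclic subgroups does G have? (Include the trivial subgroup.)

Each element a generates a cyclic subgroup ⟨a⟩; distinct elements may generate the same one (a cyclic group of order d has φ(d) generators).
Cyclic subgroups by order — order 1: 1; order 2: 1; order 4: 1; order 5: 1; order 10: 1; order 20: 1.
Total: 6.

6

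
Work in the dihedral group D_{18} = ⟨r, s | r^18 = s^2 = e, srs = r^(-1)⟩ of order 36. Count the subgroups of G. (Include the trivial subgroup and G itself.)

45

|G| = 36, so by Lagrange every subgroup order divides 36. Divisors: 1, 2, 3, 4, 6, 9, 12, 18, 36.
Subgroups by order — order 1: 1; order 2: 19; order 3: 1; order 4: 9; order 6: 7; order 9: 1; order 12: 3; order 18: 3; order 36: 1.
Total: 1 + 19 + 1 + 9 + 7 + 1 + 3 + 3 + 1 = 45.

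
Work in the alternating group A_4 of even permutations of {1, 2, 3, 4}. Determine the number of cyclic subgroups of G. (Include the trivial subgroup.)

Group the elements of G by the cyclic subgroup they generate; each cyclic subgroup of order d accounts for φ(d) elements.
Cyclic subgroups by order — order 1: 1; order 2: 3; order 3: 4.
Total: 8.

8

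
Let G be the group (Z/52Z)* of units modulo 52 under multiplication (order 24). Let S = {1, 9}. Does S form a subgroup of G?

9 ∈ S but its inverse 29 ∉ S, so S is not a subgroup.

No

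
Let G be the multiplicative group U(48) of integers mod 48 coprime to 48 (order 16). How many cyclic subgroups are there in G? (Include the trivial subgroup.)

Group the elements of G by the cyclic subgroup they generate; each cyclic subgroup of order d accounts for φ(d) elements.
Cyclic subgroups by order — order 1: 1; order 2: 7; order 4: 4.
Total: 12.

12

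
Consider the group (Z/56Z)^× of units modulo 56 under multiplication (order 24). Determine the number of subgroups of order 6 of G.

7

|G| = 24 and 6 | 24, so subgroups of order 6 are possible by Lagrange.
The subgroups of order 6 are: {1, 9, 11, 25, 43, 51}; {1, 5, 9, 13, 25, 45}; {1, 9, 15, 23, 25, 39}; {1, 9, 17, 25, 33, 41}; … (7 in all).
So G has 7 subgroups of order 6.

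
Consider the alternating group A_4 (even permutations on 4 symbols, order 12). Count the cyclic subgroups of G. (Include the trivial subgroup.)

A cyclic subgroup of order d is generated by each of its φ(d) elements of order d, so the cyclic subgroups of order d number (#elements of order d)/φ(d).
Cyclic subgroups by order — order 1: 1; order 2: 3; order 3: 4.
Total: 8.

8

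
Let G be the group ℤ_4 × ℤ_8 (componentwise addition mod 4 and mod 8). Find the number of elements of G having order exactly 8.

16

An element (a,b) has order lcm(ord(a), ord(b)); count pairs with lcm equal to 8.
Enumerating gives 16 such elements.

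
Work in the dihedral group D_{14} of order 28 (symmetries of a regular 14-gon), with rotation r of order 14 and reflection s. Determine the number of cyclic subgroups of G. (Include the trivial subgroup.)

18

Each element a generates a cyclic subgroup ⟨a⟩; distinct elements may generate the same one (a cyclic group of order d has φ(d) generators).
Cyclic subgroups by order — order 1: 1; order 2: 15; order 7: 1; order 14: 1.
Total: 18.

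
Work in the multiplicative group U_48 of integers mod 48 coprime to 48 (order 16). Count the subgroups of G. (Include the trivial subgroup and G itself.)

|G| = 16, so by Lagrange every subgroup order divides 16. Divisors: 1, 2, 4, 8, 16.
Subgroups by order — order 1: 1; order 2: 7; order 4: 11; order 8: 7; order 16: 1.
Total: 1 + 7 + 11 + 7 + 1 = 27.

27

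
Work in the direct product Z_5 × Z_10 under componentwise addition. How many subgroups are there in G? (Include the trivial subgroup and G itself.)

16

|G| = 50, so by Lagrange every subgroup order divides 50. Divisors: 1, 2, 5, 10, 25, 50.
Subgroups by order — order 1: 1; order 2: 1; order 5: 6; order 10: 6; order 25: 1; order 50: 1.
Total: 1 + 1 + 6 + 6 + 1 + 1 = 16.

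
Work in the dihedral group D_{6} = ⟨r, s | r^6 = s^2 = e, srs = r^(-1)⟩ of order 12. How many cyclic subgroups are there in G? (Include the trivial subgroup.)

10

Group the elements of G by the cyclic subgroup they generate; each cyclic subgroup of order d accounts for φ(d) elements.
Cyclic subgroups by order — order 1: 1; order 2: 7; order 3: 1; order 6: 1.
Total: 10.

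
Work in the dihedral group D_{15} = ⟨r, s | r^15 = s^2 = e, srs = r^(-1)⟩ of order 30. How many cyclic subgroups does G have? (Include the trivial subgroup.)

Group the elements of G by the cyclic subgroup they generate; each cyclic subgroup of order d accounts for φ(d) elements.
Cyclic subgroups by order — order 1: 1; order 2: 15; order 3: 1; order 5: 1; order 15: 1.
Total: 19.

19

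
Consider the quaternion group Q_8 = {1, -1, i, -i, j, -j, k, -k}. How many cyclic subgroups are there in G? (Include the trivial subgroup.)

Each element a generates a cyclic subgroup ⟨a⟩; distinct elements may generate the same one (a cyclic group of order d has φ(d) generators).
Cyclic subgroups by order — order 1: 1; order 2: 1; order 4: 3.
Total: 5.

5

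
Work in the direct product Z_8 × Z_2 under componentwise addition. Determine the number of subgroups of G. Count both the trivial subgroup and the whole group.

11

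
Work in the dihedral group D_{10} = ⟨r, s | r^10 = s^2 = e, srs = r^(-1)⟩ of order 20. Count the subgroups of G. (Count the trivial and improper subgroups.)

|G| = 20, so by Lagrange every subgroup order divides 20. Divisors: 1, 2, 4, 5, 10, 20.
Subgroups by order — order 1: 1; order 2: 11; order 4: 5; order 5: 1; order 10: 3; order 20: 1.
Total: 1 + 11 + 5 + 1 + 3 + 1 = 22.

22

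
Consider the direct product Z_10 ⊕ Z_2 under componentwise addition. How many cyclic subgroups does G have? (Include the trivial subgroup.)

8

Group the elements of G by the cyclic subgroup they generate; each cyclic subgroup of order d accounts for φ(d) elements.
Cyclic subgroups by order — order 1: 1; order 2: 3; order 5: 1; order 10: 3.
Total: 8.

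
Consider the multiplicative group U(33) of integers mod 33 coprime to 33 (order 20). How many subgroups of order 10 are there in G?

|G| = 20 and 10 | 20, so subgroups of order 10 are possible by Lagrange.
The subgroups of order 10 are: {1, 4, 7, 10, 13, 16, 19, 25, 28, 31}; {1, 4, 5, 14, 16, 20, 23, 25, 26, 31}; {1, 2, 4, 8, 16, 17, 25, 29, 31, 32}.
So G has 3 subgroups of order 10.

3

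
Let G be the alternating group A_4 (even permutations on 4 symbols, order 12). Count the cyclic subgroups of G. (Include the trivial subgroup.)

8

Group the elements of G by the cyclic subgroup they generate; each cyclic subgroup of order d accounts for φ(d) elements.
Cyclic subgroups by order — order 1: 1; order 2: 3; order 3: 4.
Total: 8.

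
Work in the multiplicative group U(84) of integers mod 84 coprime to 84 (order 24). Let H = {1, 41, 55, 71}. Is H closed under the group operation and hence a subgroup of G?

Yes

|H| = 4 divides |G| = 24, consistent with Lagrange.
H contains the identity, every element's inverse is in H, and H is closed under ·: it is a subgroup.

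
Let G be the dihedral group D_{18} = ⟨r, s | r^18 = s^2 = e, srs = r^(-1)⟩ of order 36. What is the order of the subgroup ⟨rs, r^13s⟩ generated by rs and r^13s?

|⟨rs⟩| = 2 and |⟨r^13s⟩| = 2, so |H| is a multiple of lcm(2, 2) = 2 and divides |G| = 36.
Closing under the operation: H = {e, r^6, r^12, rs, r^7s, r^13s}, so |H| = 6.

6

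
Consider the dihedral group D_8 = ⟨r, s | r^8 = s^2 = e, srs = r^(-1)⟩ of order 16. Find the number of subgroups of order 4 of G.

|G| = 16 and 4 | 16, so subgroups of order 4 are possible by Lagrange.
The subgroups of order 4 are: {e, r^2, r^4, r^6}; {e, r^4, r^2s, r^6s}; {e, r^4, r^3s, r^7s}; {e, r^4, s, r^4s}; … (5 in all).
So G has 5 subgroups of order 4.

5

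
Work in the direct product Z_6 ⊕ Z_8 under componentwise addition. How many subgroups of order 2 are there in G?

3

|G| = 48 and 2 | 48, so subgroups of order 2 are possible by Lagrange.
The subgroups of order 2 are: {(0,0), (0,4)}; {(0,0), (3,0)}; {(0,0), (3,4)}.
So G has 3 subgroups of order 2.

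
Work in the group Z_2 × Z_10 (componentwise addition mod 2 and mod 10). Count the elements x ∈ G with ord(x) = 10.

12

An element (a,b) has order lcm(ord(a), ord(b)); count pairs with lcm equal to 10.
Enumerating gives 12 such elements.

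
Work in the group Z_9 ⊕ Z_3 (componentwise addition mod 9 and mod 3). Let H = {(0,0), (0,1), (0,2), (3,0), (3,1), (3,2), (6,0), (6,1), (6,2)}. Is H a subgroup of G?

|H| = 9 divides |G| = 27, consistent with Lagrange.
H contains the identity, every element's inverse is in H, and H is closed under +: it is a subgroup.

Yes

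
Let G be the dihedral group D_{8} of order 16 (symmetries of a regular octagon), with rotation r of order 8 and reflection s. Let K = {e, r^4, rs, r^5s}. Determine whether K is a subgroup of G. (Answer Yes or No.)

|K| = 4 divides |G| = 16, consistent with Lagrange.
K contains the identity, every element's inverse is in K, and K is closed under ·: it is a subgroup.

Yes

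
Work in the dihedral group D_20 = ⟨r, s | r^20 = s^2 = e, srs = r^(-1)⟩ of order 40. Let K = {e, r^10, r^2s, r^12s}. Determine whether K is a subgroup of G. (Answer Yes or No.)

|K| = 4 divides |G| = 40, consistent with Lagrange.
K contains the identity, every element's inverse is in K, and K is closed under ·: it is a subgroup.

Yes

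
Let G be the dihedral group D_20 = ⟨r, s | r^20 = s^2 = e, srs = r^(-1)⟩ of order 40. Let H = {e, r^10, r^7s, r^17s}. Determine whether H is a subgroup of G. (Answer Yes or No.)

|H| = 4 divides |G| = 40, consistent with Lagrange.
H contains the identity, every element's inverse is in H, and H is closed under ·: it is a subgroup.

Yes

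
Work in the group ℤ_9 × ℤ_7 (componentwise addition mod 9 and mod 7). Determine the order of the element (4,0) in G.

The order of (4,0) in Z_9 × Z_7 is lcm(ord(4) in Z_9, ord(0) in Z_7).
ord(4) = 9 and ord(0) = 1, so |⟨(4,0)⟩| = lcm(9, 1) = 9.

9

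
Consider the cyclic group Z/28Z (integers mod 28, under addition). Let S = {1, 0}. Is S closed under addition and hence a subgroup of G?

1 ∈ S but its inverse 27 ∉ S, so S is not a subgroup.

No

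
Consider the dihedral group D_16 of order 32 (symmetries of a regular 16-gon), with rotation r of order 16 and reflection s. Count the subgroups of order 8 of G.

|G| = 32 and 8 | 32, so subgroups of order 8 are possible by Lagrange.
The subgroups of order 8 are: {e, r^2, r^4, r^6, r^8, r^10, r^12, r^14}; {e, r^4, r^8, r^12, r^2s, r^6s, r^10s, r^14s}; {e, r^4, r^8, r^12, r^3s, r^7s, r^11s, r^15s}; {e, r^4, r^8, r^12, s, r^4s, r^8s, r^12s}; … (5 in all).
So G has 5 subgroups of order 8.

5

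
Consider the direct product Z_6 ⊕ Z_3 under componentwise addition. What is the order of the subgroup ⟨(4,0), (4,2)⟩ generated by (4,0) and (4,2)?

|⟨(4,0)⟩| = 3 and |⟨(4,2)⟩| = 3, so |H| is a multiple of lcm(3, 3) = 3 and divides |G| = 18.
Closing under the operation: H = {(0,0), (0,1), (0,2), (2,0), (2,1), (2,2), (4,0), (4,1), (4,2)}, so |H| = 9.

9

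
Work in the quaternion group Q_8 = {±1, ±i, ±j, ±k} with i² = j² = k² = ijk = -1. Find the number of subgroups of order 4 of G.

|G| = 8 and 4 | 8, so subgroups of order 4 are possible by Lagrange.
The subgroups of order 4 are: {1, -1, i, -i}; {1, -1, j, -j}; {1, -1, k, -k}.
So G has 3 subgroups of order 4.

3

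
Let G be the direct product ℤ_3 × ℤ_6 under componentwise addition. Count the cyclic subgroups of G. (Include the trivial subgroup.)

A cyclic subgroup of order d is generated by each of its φ(d) elements of order d, so the cyclic subgroups of order d number (#elements of order d)/φ(d).
Cyclic subgroups by order — order 1: 1; order 2: 1; order 3: 4; order 6: 4.
Total: 10.

10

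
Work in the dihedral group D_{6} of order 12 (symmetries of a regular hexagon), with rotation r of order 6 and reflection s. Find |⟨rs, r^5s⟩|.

6

|⟨rs⟩| = 2 and |⟨r^5s⟩| = 2, so |H| is a multiple of lcm(2, 2) = 2 and divides |G| = 12.
Closing under the operation: H = {e, r^2, r^4, rs, r^3s, r^5s}, so |H| = 6.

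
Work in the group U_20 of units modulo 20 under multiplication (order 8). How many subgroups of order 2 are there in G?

3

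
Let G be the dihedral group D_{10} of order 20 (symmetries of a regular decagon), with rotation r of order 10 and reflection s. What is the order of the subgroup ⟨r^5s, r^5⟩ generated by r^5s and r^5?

|⟨r^5s⟩| = 2 and |⟨r^5⟩| = 2, so |H| is a multiple of lcm(2, 2) = 2 and divides |G| = 20.
Closing under the operation: H = {e, r^5, s, r^5s}, so |H| = 4.

4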